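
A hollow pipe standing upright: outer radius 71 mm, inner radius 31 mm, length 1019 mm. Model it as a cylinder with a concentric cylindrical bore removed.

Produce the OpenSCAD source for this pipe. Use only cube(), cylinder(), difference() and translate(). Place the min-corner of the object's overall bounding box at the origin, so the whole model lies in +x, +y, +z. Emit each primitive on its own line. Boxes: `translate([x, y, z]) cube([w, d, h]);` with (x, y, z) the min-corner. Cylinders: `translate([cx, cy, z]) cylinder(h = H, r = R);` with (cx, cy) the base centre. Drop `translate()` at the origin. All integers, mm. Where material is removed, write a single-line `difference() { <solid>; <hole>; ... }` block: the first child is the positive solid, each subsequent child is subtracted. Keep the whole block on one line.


difference() { translate([71, 71, 0]) cylinder(h = 1019, r = 71); translate([71, 71, 0]) cylinder(h = 1019, r = 31); }


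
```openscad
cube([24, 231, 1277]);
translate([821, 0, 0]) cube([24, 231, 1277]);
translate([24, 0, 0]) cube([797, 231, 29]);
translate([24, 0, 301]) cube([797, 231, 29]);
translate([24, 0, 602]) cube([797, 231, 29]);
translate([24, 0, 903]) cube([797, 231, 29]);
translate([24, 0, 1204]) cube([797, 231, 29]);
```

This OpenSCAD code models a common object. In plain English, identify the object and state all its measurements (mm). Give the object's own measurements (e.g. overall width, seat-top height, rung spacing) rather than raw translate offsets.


An open bookshelf. Two side panels, each 24 mm thick, 231 mm deep and 1277 mm tall, stand 845 mm apart (outside-to-outside). Between them sit 5 shelves, each 29 mm thick and 231 mm deep, spanning the full gap between the sides. The bottom shelf rests on the floor (its underside at z = 0) and the clear gap between one shelf's top and the next shelf's underside is 272 mm.


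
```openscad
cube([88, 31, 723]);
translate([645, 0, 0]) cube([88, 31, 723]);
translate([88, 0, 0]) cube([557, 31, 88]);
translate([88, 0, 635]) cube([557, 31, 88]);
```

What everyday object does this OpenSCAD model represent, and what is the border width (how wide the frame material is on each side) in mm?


A picture frame. The border width is 88 mm.

Four thin pieces enclosing a rectangular opening — a picture frame. The two full-height stiles are 723 mm tall; the top rail sits at z = 635 and is 88 mm tall, so the border above the opening is 723 − 635 = 88 mm, matching the stile x-width.


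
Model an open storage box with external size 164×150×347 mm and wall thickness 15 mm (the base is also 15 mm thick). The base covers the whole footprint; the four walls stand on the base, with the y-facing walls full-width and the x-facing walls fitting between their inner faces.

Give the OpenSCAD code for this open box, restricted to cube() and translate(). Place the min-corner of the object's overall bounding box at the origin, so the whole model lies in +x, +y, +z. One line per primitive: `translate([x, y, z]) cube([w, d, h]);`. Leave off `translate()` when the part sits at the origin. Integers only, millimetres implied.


cube([164, 150, 15]);
translate([0, 0, 15]) cube([164, 15, 332]);
translate([0, 135, 15]) cube([164, 15, 332]);
translate([0, 15, 15]) cube([15, 120, 332]);
translate([149, 15, 15]) cube([15, 120, 332]);


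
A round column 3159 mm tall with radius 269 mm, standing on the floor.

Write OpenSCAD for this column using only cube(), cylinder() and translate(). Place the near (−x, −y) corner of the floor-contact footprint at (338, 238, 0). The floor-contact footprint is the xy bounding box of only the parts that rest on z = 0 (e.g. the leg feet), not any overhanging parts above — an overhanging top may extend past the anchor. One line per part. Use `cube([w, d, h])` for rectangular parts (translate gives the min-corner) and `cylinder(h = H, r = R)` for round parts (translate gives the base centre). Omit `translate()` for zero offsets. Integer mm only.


translate([607, 507, 0]) cylinder(h = 3159, r = 269);


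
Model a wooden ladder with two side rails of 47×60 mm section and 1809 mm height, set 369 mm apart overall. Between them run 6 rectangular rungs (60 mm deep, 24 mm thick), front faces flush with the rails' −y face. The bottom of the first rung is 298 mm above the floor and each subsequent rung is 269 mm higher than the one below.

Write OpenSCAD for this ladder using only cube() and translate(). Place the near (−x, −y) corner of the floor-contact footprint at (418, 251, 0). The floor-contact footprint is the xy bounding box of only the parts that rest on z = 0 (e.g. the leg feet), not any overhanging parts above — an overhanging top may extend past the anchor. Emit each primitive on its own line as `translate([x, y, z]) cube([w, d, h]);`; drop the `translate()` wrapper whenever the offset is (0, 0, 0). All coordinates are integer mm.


translate([418, 251, 0]) cube([47, 60, 1809]);
translate([740, 251, 0]) cube([47, 60, 1809]);
translate([465, 251, 298]) cube([275, 60, 24]);
translate([465, 251, 567]) cube([275, 60, 24]);
translate([465, 251, 836]) cube([275, 60, 24]);
translate([465, 251, 1105]) cube([275, 60, 24]);
translate([465, 251, 1374]) cube([275, 60, 24]);
translate([465, 251, 1643]) cube([275, 60, 24]);


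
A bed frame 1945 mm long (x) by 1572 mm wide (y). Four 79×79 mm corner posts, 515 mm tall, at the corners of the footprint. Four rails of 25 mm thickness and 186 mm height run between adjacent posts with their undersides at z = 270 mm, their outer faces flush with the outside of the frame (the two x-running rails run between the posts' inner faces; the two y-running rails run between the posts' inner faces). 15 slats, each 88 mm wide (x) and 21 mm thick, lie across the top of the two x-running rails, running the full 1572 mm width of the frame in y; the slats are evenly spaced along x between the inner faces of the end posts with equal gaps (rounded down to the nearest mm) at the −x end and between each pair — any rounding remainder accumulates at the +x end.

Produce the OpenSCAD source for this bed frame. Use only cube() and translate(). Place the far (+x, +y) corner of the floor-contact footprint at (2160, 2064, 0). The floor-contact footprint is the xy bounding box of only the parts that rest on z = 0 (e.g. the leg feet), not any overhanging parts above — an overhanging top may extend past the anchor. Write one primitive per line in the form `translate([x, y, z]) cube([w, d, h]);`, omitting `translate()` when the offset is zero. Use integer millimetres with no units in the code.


translate([215, 492, 0]) cube([79, 79, 515]);
translate([215, 1985, 0]) cube([79, 79, 515]);
translate([2081, 492, 0]) cube([79, 79, 515]);
translate([2081, 1985, 0]) cube([79, 79, 515]);
translate([294, 492, 270]) cube([1787, 25, 186]);
translate([294, 2039, 270]) cube([1787, 25, 186]);
translate([215, 571, 270]) cube([25, 1414, 186]);
translate([2135, 571, 270]) cube([25, 1414, 186]);
translate([323, 492, 456]) cube([88, 1572, 21]);
translate([440, 492, 456]) cube([88, 1572, 21]);
translate([557, 492, 456]) cube([88, 1572, 21]);
translate([674, 492, 456]) cube([88, 1572, 21]);
translate([791, 492, 456]) cube([88, 1572, 21]);
translate([908, 492, 456]) cube([88, 1572, 21]);
translate([1025, 492, 456]) cube([88, 1572, 21]);
translate([1142, 492, 456]) cube([88, 1572, 21]);
translate([1259, 492, 456]) cube([88, 1572, 21]);
translate([1376, 492, 456]) cube([88, 1572, 21]);
translate([1493, 492, 456]) cube([88, 1572, 21]);
translate([1610, 492, 456]) cube([88, 1572, 21]);
translate([1727, 492, 456]) cube([88, 1572, 21]);
translate([1844, 492, 456]) cube([88, 1572, 21]);
translate([1961, 492, 456]) cube([88, 1572, 21]);


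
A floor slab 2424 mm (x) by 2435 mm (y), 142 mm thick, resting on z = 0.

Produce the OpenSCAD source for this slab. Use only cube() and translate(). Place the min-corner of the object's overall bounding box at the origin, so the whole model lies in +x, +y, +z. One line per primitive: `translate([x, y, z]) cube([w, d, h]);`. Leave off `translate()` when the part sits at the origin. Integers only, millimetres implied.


cube([2424, 2435, 142]);


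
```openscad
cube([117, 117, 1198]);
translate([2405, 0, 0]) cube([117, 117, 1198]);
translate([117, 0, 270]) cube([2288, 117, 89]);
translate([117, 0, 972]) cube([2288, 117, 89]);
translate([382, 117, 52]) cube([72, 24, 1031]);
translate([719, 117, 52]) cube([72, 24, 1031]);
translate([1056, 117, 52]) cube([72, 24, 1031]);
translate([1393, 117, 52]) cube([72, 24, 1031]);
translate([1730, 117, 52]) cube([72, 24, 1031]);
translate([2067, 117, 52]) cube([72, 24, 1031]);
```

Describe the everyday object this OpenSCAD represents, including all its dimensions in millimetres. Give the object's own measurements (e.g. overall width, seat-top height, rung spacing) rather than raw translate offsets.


A fence section. Two 117×117 mm posts, 1198 mm tall, stand on the floor with a clear span of 2288 mm between their inner faces. Two horizontal rails of 117×89 mm section span the gap between the posts with their undersides at z = 270 mm and z = 972 mm, flush with the posts' −y face. 6 pickets, each 72 mm wide, 24 mm thick and 1031 mm tall, are fixed to the +y face of the rails with their bottoms at z = 52 mm, spaced across the span with a 265 mm gap after the −x post and between neighbouring pickets, with 266 mm left before the +x post.


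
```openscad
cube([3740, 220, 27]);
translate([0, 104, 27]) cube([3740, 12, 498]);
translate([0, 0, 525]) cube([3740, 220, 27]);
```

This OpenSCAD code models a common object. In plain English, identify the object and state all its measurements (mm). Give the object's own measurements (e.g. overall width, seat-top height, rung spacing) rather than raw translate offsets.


An I-beam lying along x, 3740 mm long. Overall section height 552 mm. Two flanges 220 mm wide (y) and 27 mm thick, one on the floor and one at the top; a web 12 mm thick runs between them, centred on the flange width.


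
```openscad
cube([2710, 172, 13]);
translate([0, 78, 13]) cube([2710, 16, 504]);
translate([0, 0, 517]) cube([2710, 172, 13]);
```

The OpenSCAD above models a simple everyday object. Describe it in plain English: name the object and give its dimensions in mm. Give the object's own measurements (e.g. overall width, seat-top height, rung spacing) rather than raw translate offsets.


An I-beam lying along x, 2710 mm long. Overall section height 530 mm. Two flanges 172 mm wide (y) and 13 mm thick, one on the floor and one at the top; a web 16 mm thick runs between them, centred on the flange width.


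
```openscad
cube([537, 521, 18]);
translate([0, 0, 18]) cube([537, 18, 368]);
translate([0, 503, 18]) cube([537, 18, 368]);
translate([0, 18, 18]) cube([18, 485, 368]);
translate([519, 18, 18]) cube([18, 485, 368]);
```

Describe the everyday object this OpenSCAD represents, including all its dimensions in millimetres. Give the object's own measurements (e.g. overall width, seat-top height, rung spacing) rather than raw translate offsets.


An open-topped rectangular box: outside dimensions 537×521×386 mm, with a uniform wall and base thickness of 18 mm. The base is a full 537×521 slab on the floor; four walls sit on top of the base. The front and back walls (the −y and +y sides) span the full width; the two side walls fit between them.


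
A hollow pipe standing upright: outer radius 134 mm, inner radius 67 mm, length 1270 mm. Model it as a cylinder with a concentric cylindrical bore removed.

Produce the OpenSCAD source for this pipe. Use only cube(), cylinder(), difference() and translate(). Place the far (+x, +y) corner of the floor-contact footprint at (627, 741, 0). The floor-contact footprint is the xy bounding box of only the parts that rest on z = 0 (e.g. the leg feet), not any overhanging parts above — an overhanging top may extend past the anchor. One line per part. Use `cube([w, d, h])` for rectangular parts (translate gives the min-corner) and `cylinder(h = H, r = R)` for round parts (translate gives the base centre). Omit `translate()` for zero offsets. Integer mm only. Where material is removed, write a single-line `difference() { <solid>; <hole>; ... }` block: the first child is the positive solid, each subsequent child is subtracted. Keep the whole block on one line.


difference() { translate([493, 607, 0]) cylinder(h = 1270, r = 134); translate([493, 607, 0]) cylinder(h = 1270, r = 67); }


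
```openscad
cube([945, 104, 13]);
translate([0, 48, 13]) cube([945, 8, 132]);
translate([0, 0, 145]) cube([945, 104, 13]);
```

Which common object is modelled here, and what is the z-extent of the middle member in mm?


An I-beam. The web height is 132 mm.

Two wide flanges with a thin centred web — an I-beam. Overall 158 mm minus two 13 mm flanges gives a web of 158 − 2·13 = 132 mm.


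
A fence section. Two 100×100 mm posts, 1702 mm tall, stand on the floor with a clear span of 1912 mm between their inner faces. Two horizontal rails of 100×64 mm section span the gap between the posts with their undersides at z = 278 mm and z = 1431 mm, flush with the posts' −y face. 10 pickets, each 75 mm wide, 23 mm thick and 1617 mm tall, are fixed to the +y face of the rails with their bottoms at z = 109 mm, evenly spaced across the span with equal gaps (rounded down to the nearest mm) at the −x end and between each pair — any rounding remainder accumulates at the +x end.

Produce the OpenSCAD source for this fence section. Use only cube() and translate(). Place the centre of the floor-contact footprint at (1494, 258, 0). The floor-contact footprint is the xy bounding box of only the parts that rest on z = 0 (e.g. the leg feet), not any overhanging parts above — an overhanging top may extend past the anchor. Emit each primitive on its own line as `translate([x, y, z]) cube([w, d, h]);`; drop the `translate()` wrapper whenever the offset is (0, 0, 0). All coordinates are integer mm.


translate([438, 208, 0]) cube([100, 100, 1702]);
translate([2450, 208, 0]) cube([100, 100, 1702]);
translate([538, 208, 278]) cube([1912, 100, 64]);
translate([538, 208, 1431]) cube([1912, 100, 64]);
translate([643, 308, 109]) cube([75, 23, 1617]);
translate([823, 308, 109]) cube([75, 23, 1617]);
translate([1003, 308, 109]) cube([75, 23, 1617]);
translate([1183, 308, 109]) cube([75, 23, 1617]);
translate([1363, 308, 109]) cube([75, 23, 1617]);
translate([1543, 308, 109]) cube([75, 23, 1617]);
translate([1723, 308, 109]) cube([75, 23, 1617]);
translate([1903, 308, 109]) cube([75, 23, 1617]);
translate([2083, 308, 109]) cube([75, 23, 1617]);
translate([2263, 308, 109]) cube([75, 23, 1617]);


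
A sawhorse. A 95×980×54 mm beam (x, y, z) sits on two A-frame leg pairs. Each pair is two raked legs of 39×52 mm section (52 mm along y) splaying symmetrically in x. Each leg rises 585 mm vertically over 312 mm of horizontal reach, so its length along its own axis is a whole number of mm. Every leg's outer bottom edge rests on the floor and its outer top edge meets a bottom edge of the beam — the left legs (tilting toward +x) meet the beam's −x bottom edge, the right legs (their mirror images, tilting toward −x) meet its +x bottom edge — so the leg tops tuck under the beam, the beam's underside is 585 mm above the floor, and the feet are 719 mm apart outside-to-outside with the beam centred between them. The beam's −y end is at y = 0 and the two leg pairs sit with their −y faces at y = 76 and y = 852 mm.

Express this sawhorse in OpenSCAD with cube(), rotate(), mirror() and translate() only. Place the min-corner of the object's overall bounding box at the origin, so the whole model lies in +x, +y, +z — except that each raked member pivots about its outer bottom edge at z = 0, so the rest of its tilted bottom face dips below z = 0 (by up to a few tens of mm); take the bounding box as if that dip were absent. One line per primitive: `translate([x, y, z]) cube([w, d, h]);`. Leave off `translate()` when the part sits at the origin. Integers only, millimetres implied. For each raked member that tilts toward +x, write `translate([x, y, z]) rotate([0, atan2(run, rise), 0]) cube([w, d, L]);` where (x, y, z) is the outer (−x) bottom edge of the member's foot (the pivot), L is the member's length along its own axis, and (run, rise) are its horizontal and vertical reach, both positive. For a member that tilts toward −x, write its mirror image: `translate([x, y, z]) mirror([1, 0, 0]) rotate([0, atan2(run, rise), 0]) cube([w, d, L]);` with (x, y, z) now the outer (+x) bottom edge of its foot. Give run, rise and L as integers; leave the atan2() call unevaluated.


translate([312, 0, 585]) cube([95, 980, 54]);
translate([0, 76, 0]) rotate([0, atan2(312, 585), 0]) cube([39, 52, 663]);
translate([719, 76, 0]) mirror([1, 0, 0]) rotate([0, atan2(312, 585), 0]) cube([39, 52, 663]);
translate([0, 852, 0]) rotate([0, atan2(312, 585), 0]) cube([39, 52, 663]);
translate([719, 852, 0]) mirror([1, 0, 0]) rotate([0, atan2(312, 585), 0]) cube([39, 52, 663]);


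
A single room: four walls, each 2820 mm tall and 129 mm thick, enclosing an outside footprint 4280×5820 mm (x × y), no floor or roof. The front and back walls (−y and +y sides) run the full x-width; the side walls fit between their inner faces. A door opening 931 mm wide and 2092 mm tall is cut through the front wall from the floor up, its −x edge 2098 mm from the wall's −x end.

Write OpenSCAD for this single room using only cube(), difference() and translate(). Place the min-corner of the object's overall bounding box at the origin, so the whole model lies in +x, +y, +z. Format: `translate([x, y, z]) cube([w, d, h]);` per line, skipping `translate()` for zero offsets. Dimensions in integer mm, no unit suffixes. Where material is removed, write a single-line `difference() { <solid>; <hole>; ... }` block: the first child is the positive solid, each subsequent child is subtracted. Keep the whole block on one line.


difference() { cube([4280, 129, 2820]); translate([2098, 0, 0]) cube([931, 129, 2092]); }
translate([0, 5691, 0]) cube([4280, 129, 2820]);
translate([0, 129, 0]) cube([129, 5562, 2820]);
translate([4151, 129, 0]) cube([129, 5562, 2820]);


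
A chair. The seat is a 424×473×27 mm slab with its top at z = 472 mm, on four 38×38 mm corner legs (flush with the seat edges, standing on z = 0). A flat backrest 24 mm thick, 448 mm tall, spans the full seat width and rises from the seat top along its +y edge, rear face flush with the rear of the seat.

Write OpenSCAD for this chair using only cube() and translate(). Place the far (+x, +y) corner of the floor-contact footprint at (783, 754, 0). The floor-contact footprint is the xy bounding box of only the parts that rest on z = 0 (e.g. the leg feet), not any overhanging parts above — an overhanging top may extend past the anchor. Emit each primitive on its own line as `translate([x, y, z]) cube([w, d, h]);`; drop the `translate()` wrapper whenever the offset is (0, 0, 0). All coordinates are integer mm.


translate([359, 281, 445]) cube([424, 473, 27]);
translate([359, 281, 0]) cube([38, 38, 445]);
translate([745, 281, 0]) cube([38, 38, 445]);
translate([359, 716, 0]) cube([38, 38, 445]);
translate([745, 716, 0]) cube([38, 38, 445]);
translate([359, 730, 472]) cube([424, 24, 448]);


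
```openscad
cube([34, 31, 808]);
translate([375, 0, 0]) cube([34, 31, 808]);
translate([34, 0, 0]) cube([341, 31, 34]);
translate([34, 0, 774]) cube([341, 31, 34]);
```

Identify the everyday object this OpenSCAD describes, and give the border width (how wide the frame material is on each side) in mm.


A picture frame. The border width is 34 mm.

Four thin pieces enclosing a rectangular opening — a picture frame. The two full-height stiles are 808 mm tall; the top rail sits at z = 774 and is 34 mm tall, so the border above the opening is 808 − 774 = 34 mm, matching the stile x-width.


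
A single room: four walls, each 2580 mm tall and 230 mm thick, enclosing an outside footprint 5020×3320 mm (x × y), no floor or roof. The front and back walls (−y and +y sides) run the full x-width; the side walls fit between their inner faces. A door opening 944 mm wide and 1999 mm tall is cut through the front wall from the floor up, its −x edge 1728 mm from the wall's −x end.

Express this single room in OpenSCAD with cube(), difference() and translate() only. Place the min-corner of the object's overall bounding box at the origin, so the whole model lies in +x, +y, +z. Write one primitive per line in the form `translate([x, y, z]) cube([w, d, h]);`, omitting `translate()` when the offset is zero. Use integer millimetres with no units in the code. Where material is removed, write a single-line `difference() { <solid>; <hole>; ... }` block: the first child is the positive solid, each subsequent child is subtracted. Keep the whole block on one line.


difference() { cube([5020, 230, 2580]); translate([1728, 0, 0]) cube([944, 230, 1999]); }
translate([0, 3090, 0]) cube([5020, 230, 2580]);
translate([0, 230, 0]) cube([230, 2860, 2580]);
translate([4790, 230, 0]) cube([230, 2860, 2580]);


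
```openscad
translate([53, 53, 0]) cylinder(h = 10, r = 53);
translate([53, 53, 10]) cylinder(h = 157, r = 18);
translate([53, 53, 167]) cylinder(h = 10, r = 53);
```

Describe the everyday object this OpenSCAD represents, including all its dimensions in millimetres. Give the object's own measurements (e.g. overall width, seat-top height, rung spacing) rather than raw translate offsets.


A spool: two coaxial disc flanges of radius 53 mm and thickness 10 mm, joined by a core cylinder of radius 18 mm and height 157 mm. The lower flange rests on z = 0 and the three cylinders share a vertical axis.


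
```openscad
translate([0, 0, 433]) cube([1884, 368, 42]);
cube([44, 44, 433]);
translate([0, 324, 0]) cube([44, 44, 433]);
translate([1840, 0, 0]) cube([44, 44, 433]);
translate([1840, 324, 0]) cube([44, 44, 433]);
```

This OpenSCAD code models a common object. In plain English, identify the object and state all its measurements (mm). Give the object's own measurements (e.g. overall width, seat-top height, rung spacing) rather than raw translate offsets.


A bench: a 1884×368 mm seat slab, 42 mm thick, top at z = 475 mm, on four 44×44 mm square legs flush with the seat corners and standing on z = 0.


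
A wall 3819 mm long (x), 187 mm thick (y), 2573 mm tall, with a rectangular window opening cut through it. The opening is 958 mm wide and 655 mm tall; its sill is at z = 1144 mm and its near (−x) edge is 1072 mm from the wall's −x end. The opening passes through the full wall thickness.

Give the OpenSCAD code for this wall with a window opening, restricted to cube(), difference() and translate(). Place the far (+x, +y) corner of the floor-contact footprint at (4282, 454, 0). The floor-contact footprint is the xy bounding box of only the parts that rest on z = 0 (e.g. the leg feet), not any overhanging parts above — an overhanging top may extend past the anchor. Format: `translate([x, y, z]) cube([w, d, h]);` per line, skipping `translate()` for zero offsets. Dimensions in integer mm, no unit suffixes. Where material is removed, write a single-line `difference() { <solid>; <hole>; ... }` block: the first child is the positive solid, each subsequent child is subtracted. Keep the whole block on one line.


difference() { translate([463, 267, 0]) cube([3819, 187, 2573]); translate([1535, 267, 1144]) cube([958, 187, 655]); }


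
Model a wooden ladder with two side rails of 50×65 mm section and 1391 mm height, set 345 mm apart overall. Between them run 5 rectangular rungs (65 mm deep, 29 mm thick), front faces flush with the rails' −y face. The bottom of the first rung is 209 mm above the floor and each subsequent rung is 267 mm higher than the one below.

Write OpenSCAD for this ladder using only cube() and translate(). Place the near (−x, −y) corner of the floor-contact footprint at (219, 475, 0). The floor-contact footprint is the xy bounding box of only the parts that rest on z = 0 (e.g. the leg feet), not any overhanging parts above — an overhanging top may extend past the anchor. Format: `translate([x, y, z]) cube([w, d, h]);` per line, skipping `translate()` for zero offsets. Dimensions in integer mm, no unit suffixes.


translate([219, 475, 0]) cube([50, 65, 1391]);
translate([514, 475, 0]) cube([50, 65, 1391]);
translate([269, 475, 209]) cube([245, 65, 29]);
translate([269, 475, 476]) cube([245, 65, 29]);
translate([269, 475, 743]) cube([245, 65, 29]);
translate([269, 475, 1010]) cube([245, 65, 29]);
translate([269, 475, 1277]) cube([245, 65, 29]);


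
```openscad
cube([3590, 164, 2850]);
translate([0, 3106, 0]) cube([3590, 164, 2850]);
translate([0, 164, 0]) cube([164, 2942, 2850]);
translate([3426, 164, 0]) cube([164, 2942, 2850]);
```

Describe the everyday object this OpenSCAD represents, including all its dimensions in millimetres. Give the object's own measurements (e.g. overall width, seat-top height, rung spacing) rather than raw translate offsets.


The wall frame of a small rectangular building: four walls, each 2850 mm tall and 164 mm thick, enclosing a footprint 3590 mm (x) by 3270 mm (y) outside-to-outside, with no floor or roof. The front and back walls (the −y and +y sides) span the full width; the two side walls fit between them.


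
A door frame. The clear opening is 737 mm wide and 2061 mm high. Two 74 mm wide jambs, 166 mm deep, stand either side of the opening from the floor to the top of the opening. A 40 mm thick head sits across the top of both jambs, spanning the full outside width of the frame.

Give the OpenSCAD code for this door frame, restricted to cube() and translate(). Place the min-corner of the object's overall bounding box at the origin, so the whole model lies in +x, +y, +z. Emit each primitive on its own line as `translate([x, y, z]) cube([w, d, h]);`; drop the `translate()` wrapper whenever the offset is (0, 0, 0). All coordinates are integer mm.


cube([74, 166, 2061]);
translate([811, 0, 0]) cube([74, 166, 2061]);
translate([0, 0, 2061]) cube([885, 166, 40]);


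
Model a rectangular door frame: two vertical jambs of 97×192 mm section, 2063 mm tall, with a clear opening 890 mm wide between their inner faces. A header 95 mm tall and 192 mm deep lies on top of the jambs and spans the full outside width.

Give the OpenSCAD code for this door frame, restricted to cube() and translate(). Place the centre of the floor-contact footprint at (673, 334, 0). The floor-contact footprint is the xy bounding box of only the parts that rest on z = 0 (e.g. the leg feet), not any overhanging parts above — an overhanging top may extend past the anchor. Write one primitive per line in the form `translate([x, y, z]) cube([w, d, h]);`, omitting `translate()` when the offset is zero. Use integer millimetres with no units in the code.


translate([131, 238, 0]) cube([97, 192, 2063]);
translate([1118, 238, 0]) cube([97, 192, 2063]);
translate([131, 238, 2063]) cube([1084, 192, 95]);


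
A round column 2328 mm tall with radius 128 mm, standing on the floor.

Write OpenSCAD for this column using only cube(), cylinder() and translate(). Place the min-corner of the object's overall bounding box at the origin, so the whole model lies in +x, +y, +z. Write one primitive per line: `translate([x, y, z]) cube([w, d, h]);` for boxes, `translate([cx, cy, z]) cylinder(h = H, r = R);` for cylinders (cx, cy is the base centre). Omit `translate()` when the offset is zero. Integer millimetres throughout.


translate([128, 128, 0]) cylinder(h = 2328, r = 128);


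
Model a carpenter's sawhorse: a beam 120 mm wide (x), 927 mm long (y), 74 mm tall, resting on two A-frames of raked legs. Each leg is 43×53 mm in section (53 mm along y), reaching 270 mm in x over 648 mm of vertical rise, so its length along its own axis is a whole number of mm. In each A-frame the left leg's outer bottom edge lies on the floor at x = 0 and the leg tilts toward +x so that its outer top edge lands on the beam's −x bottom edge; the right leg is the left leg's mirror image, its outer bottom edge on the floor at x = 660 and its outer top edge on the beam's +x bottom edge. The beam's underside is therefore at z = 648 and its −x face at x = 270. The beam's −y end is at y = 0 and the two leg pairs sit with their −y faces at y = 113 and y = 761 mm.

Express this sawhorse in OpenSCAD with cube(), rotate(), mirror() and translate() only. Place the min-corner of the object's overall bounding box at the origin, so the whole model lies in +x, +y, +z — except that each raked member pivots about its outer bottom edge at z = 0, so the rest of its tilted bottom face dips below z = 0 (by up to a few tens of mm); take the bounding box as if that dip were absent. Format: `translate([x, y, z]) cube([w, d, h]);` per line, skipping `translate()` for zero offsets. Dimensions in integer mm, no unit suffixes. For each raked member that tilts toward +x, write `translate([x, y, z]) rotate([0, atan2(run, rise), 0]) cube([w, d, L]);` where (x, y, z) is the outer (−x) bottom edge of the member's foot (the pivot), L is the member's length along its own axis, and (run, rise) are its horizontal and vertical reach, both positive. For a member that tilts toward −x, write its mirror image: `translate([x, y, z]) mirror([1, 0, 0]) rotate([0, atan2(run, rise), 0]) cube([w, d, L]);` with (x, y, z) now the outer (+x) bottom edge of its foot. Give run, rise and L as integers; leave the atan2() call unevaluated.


translate([270, 0, 648]) cube([120, 927, 74]);
translate([0, 113, 0]) rotate([0, atan2(270, 648), 0]) cube([43, 53, 702]);
translate([660, 113, 0]) mirror([1, 0, 0]) rotate([0, atan2(270, 648), 0]) cube([43, 53, 702]);
translate([0, 761, 0]) rotate([0, atan2(270, 648), 0]) cube([43, 53, 702]);
translate([660, 761, 0]) mirror([1, 0, 0]) rotate([0, atan2(270, 648), 0]) cube([43, 53, 702]);


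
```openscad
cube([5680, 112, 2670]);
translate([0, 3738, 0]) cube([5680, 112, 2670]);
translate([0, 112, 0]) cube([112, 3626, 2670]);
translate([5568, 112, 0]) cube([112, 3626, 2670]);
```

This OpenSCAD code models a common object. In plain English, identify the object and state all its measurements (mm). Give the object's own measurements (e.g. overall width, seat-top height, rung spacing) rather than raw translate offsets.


The wall frame of a small rectangular building: four walls, each 2670 mm tall and 112 mm thick, enclosing a footprint 5680 mm (x) by 3850 mm (y) outside-to-outside, with no floor or roof. The front and back walls (the −y and +y sides) span the full width; the two side walls fit between them.


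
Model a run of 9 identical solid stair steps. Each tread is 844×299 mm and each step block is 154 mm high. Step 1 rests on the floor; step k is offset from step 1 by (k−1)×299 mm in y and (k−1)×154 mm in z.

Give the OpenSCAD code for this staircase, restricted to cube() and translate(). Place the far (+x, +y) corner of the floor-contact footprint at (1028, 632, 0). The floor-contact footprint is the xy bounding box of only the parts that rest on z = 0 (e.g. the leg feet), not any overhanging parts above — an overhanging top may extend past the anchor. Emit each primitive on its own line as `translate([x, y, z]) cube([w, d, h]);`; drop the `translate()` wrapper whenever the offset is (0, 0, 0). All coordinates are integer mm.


translate([184, 333, 0]) cube([844, 299, 154]);
translate([184, 632, 154]) cube([844, 299, 154]);
translate([184, 931, 308]) cube([844, 299, 154]);
translate([184, 1230, 462]) cube([844, 299, 154]);
translate([184, 1529, 616]) cube([844, 299, 154]);
translate([184, 1828, 770]) cube([844, 299, 154]);
translate([184, 2127, 924]) cube([844, 299, 154]);
translate([184, 2426, 1078]) cube([844, 299, 154]);
translate([184, 2725, 1232]) cube([844, 299, 154]);


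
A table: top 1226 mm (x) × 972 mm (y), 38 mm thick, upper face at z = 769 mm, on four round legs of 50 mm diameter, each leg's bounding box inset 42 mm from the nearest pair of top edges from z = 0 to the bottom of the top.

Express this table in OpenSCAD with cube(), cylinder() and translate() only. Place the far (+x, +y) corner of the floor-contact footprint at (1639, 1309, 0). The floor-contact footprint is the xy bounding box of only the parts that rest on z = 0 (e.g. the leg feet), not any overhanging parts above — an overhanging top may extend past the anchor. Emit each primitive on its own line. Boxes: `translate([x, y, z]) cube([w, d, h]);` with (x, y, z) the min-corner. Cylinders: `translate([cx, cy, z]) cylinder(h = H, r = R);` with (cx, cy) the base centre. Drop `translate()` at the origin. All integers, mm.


translate([455, 379, 731]) cube([1226, 972, 38]);
translate([522, 446, 0]) cylinder(h = 731, r = 25);
translate([1614, 446, 0]) cylinder(h = 731, r = 25);
translate([522, 1284, 0]) cylinder(h = 731, r = 25);
translate([1614, 1284, 0]) cylinder(h = 731, r = 25);


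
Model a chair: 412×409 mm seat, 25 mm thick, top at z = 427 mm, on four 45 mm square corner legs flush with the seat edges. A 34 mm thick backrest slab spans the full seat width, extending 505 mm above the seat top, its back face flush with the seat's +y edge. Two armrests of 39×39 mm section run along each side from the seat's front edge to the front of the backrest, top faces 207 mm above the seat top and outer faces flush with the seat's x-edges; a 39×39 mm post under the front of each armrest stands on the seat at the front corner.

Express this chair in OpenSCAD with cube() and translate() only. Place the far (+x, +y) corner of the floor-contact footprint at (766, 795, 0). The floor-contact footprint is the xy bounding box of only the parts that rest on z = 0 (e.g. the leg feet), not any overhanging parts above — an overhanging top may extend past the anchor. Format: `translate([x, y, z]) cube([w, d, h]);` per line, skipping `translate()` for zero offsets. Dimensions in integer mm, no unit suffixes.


translate([354, 386, 402]) cube([412, 409, 25]);
translate([354, 386, 0]) cube([45, 45, 402]);
translate([721, 386, 0]) cube([45, 45, 402]);
translate([354, 750, 0]) cube([45, 45, 402]);
translate([721, 750, 0]) cube([45, 45, 402]);
translate([354, 761, 427]) cube([412, 34, 505]);
translate([354, 386, 595]) cube([39, 375, 39]);
translate([727, 386, 595]) cube([39, 375, 39]);
translate([354, 386, 427]) cube([39, 39, 168]);
translate([727, 386, 427]) cube([39, 39, 168]);


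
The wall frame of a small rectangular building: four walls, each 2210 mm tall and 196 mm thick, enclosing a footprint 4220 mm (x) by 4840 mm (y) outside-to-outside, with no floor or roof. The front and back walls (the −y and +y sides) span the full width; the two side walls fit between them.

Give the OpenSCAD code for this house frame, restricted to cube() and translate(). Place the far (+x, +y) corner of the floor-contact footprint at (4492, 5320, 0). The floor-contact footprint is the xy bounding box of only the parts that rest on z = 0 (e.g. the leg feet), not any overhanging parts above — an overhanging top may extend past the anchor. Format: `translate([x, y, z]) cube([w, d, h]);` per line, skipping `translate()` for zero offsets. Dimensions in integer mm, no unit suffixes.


translate([272, 480, 0]) cube([4220, 196, 2210]);
translate([272, 5124, 0]) cube([4220, 196, 2210]);
translate([272, 676, 0]) cube([196, 4448, 2210]);
translate([4296, 676, 0]) cube([196, 4448, 2210]);


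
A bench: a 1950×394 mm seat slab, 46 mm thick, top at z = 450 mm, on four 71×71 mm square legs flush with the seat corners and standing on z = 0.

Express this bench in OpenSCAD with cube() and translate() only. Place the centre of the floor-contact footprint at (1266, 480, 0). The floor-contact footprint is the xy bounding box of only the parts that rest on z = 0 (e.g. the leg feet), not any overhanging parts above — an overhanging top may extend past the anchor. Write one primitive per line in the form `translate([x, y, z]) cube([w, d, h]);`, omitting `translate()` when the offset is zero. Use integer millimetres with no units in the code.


translate([291, 283, 404]) cube([1950, 394, 46]);
translate([291, 283, 0]) cube([71, 71, 404]);
translate([291, 606, 0]) cube([71, 71, 404]);
translate([2170, 283, 0]) cube([71, 71, 404]);
translate([2170, 606, 0]) cube([71, 71, 404]);


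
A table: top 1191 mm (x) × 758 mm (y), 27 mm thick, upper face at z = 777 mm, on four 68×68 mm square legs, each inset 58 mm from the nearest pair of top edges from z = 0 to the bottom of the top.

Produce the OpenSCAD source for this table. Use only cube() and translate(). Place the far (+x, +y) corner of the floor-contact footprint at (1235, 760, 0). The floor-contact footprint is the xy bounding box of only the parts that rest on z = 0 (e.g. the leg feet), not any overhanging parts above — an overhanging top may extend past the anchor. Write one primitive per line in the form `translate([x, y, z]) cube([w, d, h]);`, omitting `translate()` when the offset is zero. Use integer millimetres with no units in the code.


translate([102, 60, 750]) cube([1191, 758, 27]);
translate([160, 118, 0]) cube([68, 68, 750]);
translate([1167, 118, 0]) cube([68, 68, 750]);
translate([160, 692, 0]) cube([68, 68, 750]);
translate([1167, 692, 0]) cube([68, 68, 750]);


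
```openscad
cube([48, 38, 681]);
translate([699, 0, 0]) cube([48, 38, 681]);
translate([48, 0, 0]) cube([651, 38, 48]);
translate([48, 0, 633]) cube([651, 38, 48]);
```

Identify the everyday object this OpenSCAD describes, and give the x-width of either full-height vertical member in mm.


A picture frame. The border width is 48 mm.

Four thin pieces enclosing a rectangular opening — a picture frame. The two full-height stiles are 681 mm tall; the top rail sits at z = 633 and is 48 mm tall, so the border above the opening is 681 − 633 = 48 mm, matching the stile x-width.


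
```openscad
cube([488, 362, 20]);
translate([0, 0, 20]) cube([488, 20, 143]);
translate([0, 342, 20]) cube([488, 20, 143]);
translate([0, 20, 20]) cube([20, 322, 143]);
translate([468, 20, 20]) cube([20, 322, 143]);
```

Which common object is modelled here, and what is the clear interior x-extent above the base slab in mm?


An open box. The internal width is 448 mm.

A 488×362 base slab with four walls standing on it — an open box. The base is 488 mm wide and the walls are 20 mm thick, so the internal width is 488 − 2 × 20 = 448 mm.


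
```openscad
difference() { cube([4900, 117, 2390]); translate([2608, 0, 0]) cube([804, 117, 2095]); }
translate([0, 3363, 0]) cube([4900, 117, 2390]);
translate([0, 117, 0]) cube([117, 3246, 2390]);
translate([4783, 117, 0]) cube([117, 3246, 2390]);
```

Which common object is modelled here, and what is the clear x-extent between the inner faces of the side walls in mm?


A single room. The interior width is 4666 mm.

Four walls enclosing a rectangle with a door in the front wall — a room. Outside width 4900 minus two 117 mm walls gives 4666 mm.


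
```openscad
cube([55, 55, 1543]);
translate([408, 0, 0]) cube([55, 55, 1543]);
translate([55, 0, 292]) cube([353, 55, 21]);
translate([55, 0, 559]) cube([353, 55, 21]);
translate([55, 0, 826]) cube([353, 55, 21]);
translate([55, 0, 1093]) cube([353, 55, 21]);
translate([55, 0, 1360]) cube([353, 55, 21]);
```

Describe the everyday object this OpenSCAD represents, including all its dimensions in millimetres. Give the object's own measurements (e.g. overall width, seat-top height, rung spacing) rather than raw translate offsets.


A straight ladder. Two 55×55 mm vertical rails, 1543 mm tall, stand 463 mm apart (outside-to-outside) with their front faces coplanar on the −y side. 5 rungs, each 55 mm deep and 21 mm tall, span between the inner faces of the rails, front faces flush with the rails. The lowest rung's underside is at z = 292 mm and rungs are spaced 267 mm apart (underside to underside).


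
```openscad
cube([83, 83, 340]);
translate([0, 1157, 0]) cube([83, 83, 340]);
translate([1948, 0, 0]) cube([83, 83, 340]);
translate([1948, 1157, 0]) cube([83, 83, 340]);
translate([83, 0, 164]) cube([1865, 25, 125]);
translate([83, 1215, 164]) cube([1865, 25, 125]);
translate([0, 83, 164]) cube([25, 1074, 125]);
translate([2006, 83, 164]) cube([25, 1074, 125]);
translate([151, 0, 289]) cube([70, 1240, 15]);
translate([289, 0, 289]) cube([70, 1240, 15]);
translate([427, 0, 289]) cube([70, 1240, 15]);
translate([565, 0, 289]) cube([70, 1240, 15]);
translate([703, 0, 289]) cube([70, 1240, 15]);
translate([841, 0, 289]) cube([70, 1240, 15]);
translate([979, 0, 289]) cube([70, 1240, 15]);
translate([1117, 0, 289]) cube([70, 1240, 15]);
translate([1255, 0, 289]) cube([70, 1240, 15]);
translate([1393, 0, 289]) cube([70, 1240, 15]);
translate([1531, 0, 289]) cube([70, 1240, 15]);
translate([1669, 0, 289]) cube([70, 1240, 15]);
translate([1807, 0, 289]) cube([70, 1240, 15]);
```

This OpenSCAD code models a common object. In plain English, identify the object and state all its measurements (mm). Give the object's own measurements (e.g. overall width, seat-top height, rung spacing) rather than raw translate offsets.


A bed frame 2031 mm long (x) by 1240 mm wide (y). Four 83×83 mm corner posts, 340 mm tall, at the corners of the footprint. Four rails of 25 mm thickness and 125 mm height run between adjacent posts with their undersides at z = 164 mm, their outer faces flush with the outside of the frame (the two x-running rails run between the posts' inner faces; the two y-running rails run between the posts' inner faces). 13 slats, each 70 mm wide (x) and 15 mm thick, lie across the top of the two x-running rails, running the full 1240 mm width of the frame in y; along x they sit between the end posts with a 68 mm gap after the −x posts and between neighbouring slats, leaving 71 mm before the +x posts.
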